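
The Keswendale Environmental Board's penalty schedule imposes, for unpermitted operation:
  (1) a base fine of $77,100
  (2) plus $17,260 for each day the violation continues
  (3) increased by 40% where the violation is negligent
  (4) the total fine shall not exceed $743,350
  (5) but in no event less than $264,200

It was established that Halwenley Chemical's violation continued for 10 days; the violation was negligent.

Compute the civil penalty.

$349,580

Per-day component: 10 × $17,260 = $172,600
Base plus per-day: $77,100 + $172,600 = $249,700
Enhancement: 40% of $249,700 = $99,880
Enhanced fine: $249,700 + $99,880 = $349,580
Cap at $743,350: $349,580 is within the cap, no reduction.
Minimum $264,200: $349,580 meets the minimum, no increase.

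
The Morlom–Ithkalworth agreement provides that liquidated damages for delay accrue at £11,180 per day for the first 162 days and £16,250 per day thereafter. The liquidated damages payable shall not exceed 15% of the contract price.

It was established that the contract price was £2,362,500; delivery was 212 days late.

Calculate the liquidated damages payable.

£354,375

First 162 days: 162 × £11,180 = £1,811,160
Remaining days: (212 − 162) × £16,250 = £812,500
Accrued per-day damages: £1,811,160 + £812,500 = £2,623,660
Cap: 15% of £2,362,500 = £354,375
Cap at £354,375: £2,623,660 exceeds the cap → £354,375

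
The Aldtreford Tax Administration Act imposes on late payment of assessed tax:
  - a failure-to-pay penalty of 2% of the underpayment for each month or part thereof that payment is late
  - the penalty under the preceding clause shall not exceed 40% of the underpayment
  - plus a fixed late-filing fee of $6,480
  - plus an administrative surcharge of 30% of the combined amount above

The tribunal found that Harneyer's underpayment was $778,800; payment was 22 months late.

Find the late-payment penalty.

$413,400

Accrued rate: 2% × 22 = 44%, capped at 40% → 40%
Failure-to-pay penalty: 40% of $778,800 = $311,520
Penalty before surcharge: $311,520 + $6,480 = $318,000
Administrative surcharge: 30% of $318,000 = $95,400
Total penalty: $318,000 + $95,400 = $413,400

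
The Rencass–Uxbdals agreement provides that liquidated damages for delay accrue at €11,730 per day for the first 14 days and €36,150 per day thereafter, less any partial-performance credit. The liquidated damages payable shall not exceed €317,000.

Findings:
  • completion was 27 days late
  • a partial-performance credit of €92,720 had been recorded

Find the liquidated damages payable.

First 14 days: 14 × €11,730 = €164,220
Remaining days: (27 − 14) × €36,150 = €469,950
Accrued per-day damages: €164,220 + €469,950 = €634,170
Less partial-performance credit: €634,170 − €92,720 = €541,450
Cap at €317,000: €541,450 exceeds the cap → €317,000

Liquidated damages: €317,000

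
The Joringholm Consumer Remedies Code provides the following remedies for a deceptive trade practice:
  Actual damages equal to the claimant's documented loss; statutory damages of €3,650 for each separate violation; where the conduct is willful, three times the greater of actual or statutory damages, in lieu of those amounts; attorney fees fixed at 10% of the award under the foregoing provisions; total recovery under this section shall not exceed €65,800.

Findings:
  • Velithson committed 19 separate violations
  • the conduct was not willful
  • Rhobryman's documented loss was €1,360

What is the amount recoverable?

€65,800

Statutory damages: 19 × €3,650 = €69,350
Conduct not willful: the in-lieu enhancement does not apply.
Actual plus statutory damages: €1,360 + €69,350 = €70,710
Attorney fees: 10% of €70,710 = €7,071
Total before cap: €70,710 + €7,071 = €77,781
Cap at €65,800: €77,781 exceeds the cap → €65,800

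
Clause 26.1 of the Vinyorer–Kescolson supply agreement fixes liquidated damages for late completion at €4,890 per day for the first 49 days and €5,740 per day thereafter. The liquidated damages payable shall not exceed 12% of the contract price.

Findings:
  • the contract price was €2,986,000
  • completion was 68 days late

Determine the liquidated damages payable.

€348,670

First 49 days: 49 × €4,890 = €239,610
Remaining days: (68 − 49) × €5,740 = €109,060
Accrued per-day damages: €239,610 + €109,060 = €348,670
Cap: 12% of €2,986,000 = €358,320
Cap at €358,320: €348,670 is within the cap, no reduction.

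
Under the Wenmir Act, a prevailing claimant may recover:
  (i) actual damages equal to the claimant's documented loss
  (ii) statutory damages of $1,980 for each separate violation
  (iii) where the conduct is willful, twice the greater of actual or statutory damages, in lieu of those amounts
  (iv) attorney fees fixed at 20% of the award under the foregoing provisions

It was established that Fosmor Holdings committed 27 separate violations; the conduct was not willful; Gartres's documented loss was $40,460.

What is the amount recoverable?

Statutory damages: 27 × $1,980 = $53,460
Conduct not willful: the in-lieu enhancement does not apply.
Actual plus statutory damages: $40,460 + $53,460 = $93,920
Attorney fees: 20% of $93,920 = $18,784
Total recovery: $93,920 + $18,784 = $112,704

$112,704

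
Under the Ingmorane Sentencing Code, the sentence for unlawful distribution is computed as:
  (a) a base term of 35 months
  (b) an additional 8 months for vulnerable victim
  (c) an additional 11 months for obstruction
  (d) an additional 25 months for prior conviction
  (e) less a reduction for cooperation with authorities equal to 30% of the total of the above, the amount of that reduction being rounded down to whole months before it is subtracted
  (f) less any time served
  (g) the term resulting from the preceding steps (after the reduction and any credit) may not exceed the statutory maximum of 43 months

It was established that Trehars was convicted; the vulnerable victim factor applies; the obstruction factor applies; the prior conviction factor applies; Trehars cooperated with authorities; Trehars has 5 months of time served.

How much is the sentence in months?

Vulnerable victim enhancement: +8 months
Obstruction enhancement: +11 months
Prior conviction enhancement: +25 months
Adjusted term: 35 months + 8 months + 11 months + 25 months = 79 months
Cooperation with authorities reduction: 30% of 79 months = 23 months (rounded down)
After reduction: 79 − 23 = 56 months
Less time served: 56 months − 5 months = 51 months
Cap at 43 months: 51 months exceeds the cap → 43 months

43 months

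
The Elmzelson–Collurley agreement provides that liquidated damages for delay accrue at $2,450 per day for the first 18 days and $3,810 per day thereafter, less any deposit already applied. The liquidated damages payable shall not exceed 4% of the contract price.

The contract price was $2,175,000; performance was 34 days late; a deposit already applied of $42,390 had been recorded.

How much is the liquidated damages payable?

$62,670

First 18 days: 18 × $2,450 = $44,100
Remaining days: (34 − 18) × $3,810 = $60,960
Accrued per-day damages: $44,100 + $60,960 = $105,060
Less deposit already applied: $105,060 − $42,390 = $62,670
Cap: 4% of $2,175,000 = $87,000
Cap at $87,000: $62,670 is within the cap, no reduction.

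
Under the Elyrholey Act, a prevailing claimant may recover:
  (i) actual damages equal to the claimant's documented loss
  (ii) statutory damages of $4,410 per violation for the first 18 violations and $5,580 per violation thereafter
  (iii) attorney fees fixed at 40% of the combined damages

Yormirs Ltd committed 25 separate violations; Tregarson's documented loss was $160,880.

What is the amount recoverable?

$391,048

First 18 violations: 18 × $4,410 = $79,380
Remaining violations: (25 − 18) × $5,580 = $39,060
Statutory damages: $79,380 + $39,060 = $118,440
Combined damages: $160,880 + $118,440 = $279,320
Attorney fees: 40% of $279,320 = $111,728
Total recovery: $279,320 + $111,728 = $391,048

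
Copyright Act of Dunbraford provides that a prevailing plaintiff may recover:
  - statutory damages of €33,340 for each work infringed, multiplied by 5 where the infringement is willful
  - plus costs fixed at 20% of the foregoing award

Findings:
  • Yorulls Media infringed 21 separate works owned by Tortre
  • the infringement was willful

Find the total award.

€4,200,840

Statutory damages: 21 × €33,340 = €700,140
Multiplied by 5: 5 × €700,140 = €3,500,700
Costs: 20% of €3,500,700 = €700,140
Award plus costs: €3,500,700 + €700,140 = €4,200,840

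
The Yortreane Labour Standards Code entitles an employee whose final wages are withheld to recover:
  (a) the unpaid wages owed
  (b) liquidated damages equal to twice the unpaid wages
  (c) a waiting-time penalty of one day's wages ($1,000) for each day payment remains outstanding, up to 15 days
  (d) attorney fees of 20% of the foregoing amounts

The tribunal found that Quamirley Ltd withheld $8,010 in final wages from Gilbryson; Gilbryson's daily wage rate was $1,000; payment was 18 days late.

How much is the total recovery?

Doubled: 2 × $8,010 = $16,020
Penalty days: min(18, 15) = 15
Waiting-time penalty: 15 × $1,000 = $15,000
Subtotal: $8,010 + $16,020 + $15,000 = $39,030
Attorney fees: 20% of $39,030 = $7,806
Total award: $39,030 + $7,806 = $46,836

$46,836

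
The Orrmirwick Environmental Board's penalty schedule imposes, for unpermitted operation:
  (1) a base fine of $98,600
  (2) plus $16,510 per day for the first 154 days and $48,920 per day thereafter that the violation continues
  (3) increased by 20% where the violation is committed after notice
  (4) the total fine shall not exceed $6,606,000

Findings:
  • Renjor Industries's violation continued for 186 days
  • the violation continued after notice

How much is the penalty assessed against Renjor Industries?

First 154 days: 154 × $16,510 = $2,542,540
Remaining days: (186 − 154) × $48,920 = $1,565,440
Per-day component: $2,542,540 + $1,565,440 = $4,107,980
Base plus per-day: $98,600 + $4,107,980 = $4,206,580
Enhancement: 20% of $4,206,580 = $841,316
Enhanced fine: $4,206,580 + $841,316 = $5,047,896
Cap at $6,606,000: $5,047,896 is within the cap, no reduction.

$5,047,896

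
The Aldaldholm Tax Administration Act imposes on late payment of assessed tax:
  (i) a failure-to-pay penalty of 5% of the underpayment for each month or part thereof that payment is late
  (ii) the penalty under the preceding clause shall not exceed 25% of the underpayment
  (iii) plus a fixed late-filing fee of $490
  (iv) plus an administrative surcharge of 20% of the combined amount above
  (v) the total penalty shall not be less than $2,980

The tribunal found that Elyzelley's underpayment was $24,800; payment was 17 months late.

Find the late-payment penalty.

Penalty: $8,028

Accrued rate: 5% × 17 = 85%, capped at 25% → 25%
Failure-to-pay penalty: 25% of $24,800 = $6,200
Penalty before surcharge: $6,200 + $490 = $6,690
Administrative surcharge: 20% of $6,690 = $1,338
Total penalty: $6,690 + $1,338 = $8,028
Minimum $2,980: $8,028 meets the minimum, no increase.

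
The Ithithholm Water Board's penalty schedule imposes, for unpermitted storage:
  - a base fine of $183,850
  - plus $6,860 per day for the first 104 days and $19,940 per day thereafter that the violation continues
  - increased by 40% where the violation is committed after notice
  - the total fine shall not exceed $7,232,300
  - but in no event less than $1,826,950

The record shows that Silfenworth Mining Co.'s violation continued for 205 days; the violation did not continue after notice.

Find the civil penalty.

$2,911,230

First 104 days: 104 × $6,860 = $713,440
Remaining days: (205 − 104) × $19,940 = $2,013,940
Per-day component: $713,440 + $2,013,940 = $2,727,380
Base plus per-day: $183,850 + $2,727,380 = $2,911,230
The violation did not continue after notice: no 40% increase.
Cap at $7,232,300: $2,911,230 is within the cap, no reduction.
Minimum $1,826,950: $2,911,230 meets the minimum, no increase.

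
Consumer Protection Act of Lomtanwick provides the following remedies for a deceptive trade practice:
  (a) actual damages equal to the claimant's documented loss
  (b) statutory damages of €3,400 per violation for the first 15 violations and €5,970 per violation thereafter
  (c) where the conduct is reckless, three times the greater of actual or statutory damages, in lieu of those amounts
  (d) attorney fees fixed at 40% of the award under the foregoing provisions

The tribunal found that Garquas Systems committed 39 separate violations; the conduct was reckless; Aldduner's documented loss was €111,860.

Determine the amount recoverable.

First 15 violations: 15 × €3,400 = €51,000
Remaining violations: (39 − 15) × €5,970 = €143,280
Statutory damages: €51,000 + €143,280 = €194,280
Greater of actual damages (€111,860) or statutory damages (€194,280): €194,280
Trebled: 3 × €194,280 = €582,840
Attorney fees: 40% of €582,840 = €233,136
Total recovery: €582,840 + €233,136 = €815,976

€815,976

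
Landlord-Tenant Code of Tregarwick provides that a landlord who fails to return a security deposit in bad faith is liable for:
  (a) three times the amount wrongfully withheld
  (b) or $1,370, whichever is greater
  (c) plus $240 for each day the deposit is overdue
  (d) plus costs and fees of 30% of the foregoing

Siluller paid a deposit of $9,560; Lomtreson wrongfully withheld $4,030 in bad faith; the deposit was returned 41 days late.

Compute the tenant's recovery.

$28,509

Trebled: 3 × $4,030 = $12,090
Minimum $1,370: $12,090 meets the minimum, no increase.
Late-return penalty: 41 × $240 = $9,840
Damages plus late penalty: $12,090 + $9,840 = $21,930
Costs and fees: 30% of $21,930 = $6,579
Total recovery: $21,930 + $6,579 = $28,509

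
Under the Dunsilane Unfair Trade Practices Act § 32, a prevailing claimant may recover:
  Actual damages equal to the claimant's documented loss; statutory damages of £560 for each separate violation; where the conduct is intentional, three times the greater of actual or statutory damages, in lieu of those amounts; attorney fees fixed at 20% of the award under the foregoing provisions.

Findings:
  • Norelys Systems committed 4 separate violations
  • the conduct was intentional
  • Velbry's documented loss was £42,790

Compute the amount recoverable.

Statutory damages: 4 × £560 = £2,240
Greater of actual damages (£42,790) or statutory damages (£2,240): £42,790
Trebled: 3 × £42,790 = £128,370
Attorney fees: 20% of £128,370 = £25,674
Total recovery: £128,370 + £25,674 = £154,044

£154,044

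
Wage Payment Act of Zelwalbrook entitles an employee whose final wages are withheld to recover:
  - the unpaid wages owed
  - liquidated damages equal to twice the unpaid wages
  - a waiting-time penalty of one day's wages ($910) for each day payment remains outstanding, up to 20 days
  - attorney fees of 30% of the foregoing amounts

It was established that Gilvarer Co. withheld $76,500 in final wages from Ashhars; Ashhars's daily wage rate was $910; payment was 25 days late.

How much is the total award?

$322,010

Doubled: 2 × $76,500 = $153,000
Penalty days: min(25, 20) = 20
Waiting-time penalty: 20 × $910 = $18,200
Subtotal: $76,500 + $153,000 + $18,200 = $247,700
Attorney fees: 30% of $247,700 = $74,310
Total award: $247,700 + $74,310 = $322,010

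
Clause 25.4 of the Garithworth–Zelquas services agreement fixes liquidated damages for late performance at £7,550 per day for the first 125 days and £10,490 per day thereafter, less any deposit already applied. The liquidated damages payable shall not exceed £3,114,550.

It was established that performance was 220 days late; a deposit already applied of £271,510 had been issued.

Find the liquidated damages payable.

First 125 days: 125 × £7,550 = £943,750
Remaining days: (220 − 125) × £10,490 = £996,550
Accrued per-day damages: £943,750 + £996,550 = £1,940,300
Less deposit already applied: £1,940,300 − £271,510 = £1,668,790
Cap at £3,114,550: £1,668,790 is within the cap, no reduction.

£1,668,790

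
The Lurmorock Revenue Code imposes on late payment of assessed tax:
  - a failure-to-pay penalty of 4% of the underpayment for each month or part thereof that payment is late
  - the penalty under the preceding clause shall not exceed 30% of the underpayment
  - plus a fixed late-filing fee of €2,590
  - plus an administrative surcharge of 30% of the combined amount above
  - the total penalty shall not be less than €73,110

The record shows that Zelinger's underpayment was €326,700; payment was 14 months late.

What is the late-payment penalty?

€130,780

Accrued rate: 4% × 14 = 56%, capped at 30% → 30%
Failure-to-pay penalty: 30% of €326,700 = €98,010
Penalty before surcharge: €98,010 + €2,590 = €100,600
Administrative surcharge: 30% of €100,600 = €30,180
Total penalty: €100,600 + €30,180 = €130,780
Minimum €73,110: €130,780 meets the minimum, no increase.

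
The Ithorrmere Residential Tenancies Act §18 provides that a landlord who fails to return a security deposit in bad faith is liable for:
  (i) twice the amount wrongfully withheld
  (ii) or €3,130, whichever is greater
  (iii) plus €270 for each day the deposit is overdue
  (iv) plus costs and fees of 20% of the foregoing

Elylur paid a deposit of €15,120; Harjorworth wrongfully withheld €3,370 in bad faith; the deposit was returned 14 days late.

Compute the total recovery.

€12,624

Doubled: 2 × €3,370 = €6,740
Minimum €3,130: €6,740 meets the minimum, no increase.
Late-return penalty: 14 × €270 = €3,780
Damages plus late penalty: €6,740 + €3,780 = €10,520
Costs and fees: 20% of €10,520 = €2,104
Total recovery: €10,520 + €2,104 = €12,624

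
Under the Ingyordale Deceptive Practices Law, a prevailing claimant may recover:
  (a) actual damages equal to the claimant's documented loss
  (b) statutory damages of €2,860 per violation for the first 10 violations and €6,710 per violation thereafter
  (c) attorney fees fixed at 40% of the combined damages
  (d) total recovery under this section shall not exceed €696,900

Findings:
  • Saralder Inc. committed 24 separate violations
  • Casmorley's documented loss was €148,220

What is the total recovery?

Total recovery: €379,064

First 10 violations: 10 × €2,860 = €28,600
Remaining violations: (24 − 10) × €6,710 = €93,940
Statutory damages: €28,600 + €93,940 = €122,540
Combined damages: €148,220 + €122,540 = €270,760
Attorney fees: 40% of €270,760 = €108,304
Total before cap: €270,760 + €108,304 = €379,064
Cap at €696,900: €379,064 is within the cap, no reduction.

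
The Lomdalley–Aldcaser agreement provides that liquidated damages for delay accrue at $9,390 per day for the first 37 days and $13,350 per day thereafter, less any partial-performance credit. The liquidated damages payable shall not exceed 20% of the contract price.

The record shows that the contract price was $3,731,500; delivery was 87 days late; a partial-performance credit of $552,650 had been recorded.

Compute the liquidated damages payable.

$462,280

First 37 days: 37 × $9,390 = $347,430
Remaining days: (87 − 37) × $13,350 = $667,500
Accrued per-day damages: $347,430 + $667,500 = $1,014,930
Less partial-performance credit: $1,014,930 − $552,650 = $462,280
Cap: 20% of $3,731,500 = $746,300
Cap at $746,300: $462,280 is within the cap, no reduction.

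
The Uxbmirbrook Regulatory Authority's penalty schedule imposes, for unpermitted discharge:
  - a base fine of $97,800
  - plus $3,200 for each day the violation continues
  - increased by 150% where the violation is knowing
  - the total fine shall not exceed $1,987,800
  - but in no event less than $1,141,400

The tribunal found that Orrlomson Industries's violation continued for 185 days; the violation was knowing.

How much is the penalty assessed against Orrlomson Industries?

Per-day component: 185 × $3,200 = $592,000
Base plus per-day: $97,800 + $592,000 = $689,800
Enhancement: 150% of $689,800 = $1,034,700
Enhanced fine: $689,800 + $1,034,700 = $1,724,500
Cap at $1,987,800: $1,724,500 is within the cap, no reduction.
Minimum $1,141,400: $1,724,500 meets the minimum, no increase.

$1,724,500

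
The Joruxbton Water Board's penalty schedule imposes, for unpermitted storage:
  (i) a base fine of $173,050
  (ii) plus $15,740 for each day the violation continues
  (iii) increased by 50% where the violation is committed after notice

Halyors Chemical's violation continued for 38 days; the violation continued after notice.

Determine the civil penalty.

$1,156,755

Per-day component: 38 × $15,740 = $598,120
Base plus per-day: $173,050 + $598,120 = $771,170
Enhancement: 50% of $771,170 = $385,585
Enhanced fine: $771,170 + $385,585 = $1,156,755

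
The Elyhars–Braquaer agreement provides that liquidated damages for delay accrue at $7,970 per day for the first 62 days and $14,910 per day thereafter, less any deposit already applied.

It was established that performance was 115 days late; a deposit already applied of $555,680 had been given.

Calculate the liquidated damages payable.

$728,690

First 62 days: 62 × $7,970 = $494,140
Remaining days: (115 − 62) × $14,910 = $790,230
Accrued per-day damages: $494,140 + $790,230 = $1,284,370
Less deposit already applied: $1,284,370 − $555,680 = $728,690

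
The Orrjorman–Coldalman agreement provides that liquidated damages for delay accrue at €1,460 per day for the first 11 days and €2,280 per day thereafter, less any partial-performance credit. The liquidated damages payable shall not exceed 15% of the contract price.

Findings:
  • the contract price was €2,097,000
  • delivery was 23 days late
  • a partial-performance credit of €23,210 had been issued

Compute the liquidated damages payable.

€20,210

First 11 days: 11 × €1,460 = €16,060
Remaining days: (23 − 11) × €2,280 = €27,360
Accrued per-day damages: €16,060 + €27,360 = €43,420
Less partial-performance credit: €43,420 − €23,210 = €20,210
Cap: 15% of €2,097,000 = €314,550
Cap at €314,550: €20,210 is within the cap, no reduction.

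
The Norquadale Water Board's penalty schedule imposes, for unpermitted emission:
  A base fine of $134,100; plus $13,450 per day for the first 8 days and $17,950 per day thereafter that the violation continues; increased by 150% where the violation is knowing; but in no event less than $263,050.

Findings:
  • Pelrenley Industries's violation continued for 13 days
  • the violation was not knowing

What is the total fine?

$331,450

First 8 days: 8 × $13,450 = $107,600
Remaining days: (13 − 8) × $17,950 = $89,750
Per-day component: $107,600 + $89,750 = $197,350
Base plus per-day: $134,100 + $197,350 = $331,450
The violation was not knowing: no 150% increase.
Minimum $263,050: $331,450 meets the minimum, no increase.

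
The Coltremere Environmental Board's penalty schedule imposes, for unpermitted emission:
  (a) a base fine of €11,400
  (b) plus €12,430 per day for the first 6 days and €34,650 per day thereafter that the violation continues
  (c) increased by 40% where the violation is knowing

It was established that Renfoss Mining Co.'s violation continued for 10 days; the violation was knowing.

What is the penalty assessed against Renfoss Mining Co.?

€314,412

First 6 days: 6 × €12,430 = €74,580
Remaining days: (10 − 6) × €34,650 = €138,600
Per-day component: €74,580 + €138,600 = €213,180
Base plus per-day: €11,400 + €213,180 = €224,580
Enhancement: 40% of €224,580 = €89,832
Enhanced fine: €224,580 + €89,832 = €314,412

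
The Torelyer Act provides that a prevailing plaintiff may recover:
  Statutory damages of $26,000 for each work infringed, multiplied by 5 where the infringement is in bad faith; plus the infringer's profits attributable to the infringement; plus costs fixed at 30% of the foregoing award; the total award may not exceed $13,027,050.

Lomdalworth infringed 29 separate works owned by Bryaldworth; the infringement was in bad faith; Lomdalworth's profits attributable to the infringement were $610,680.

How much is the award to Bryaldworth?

Award: $5,694,884

Statutory damages: 29 × $26,000 = $754,000
Multiplied by 5: 5 × $754,000 = $3,770,000
Combined award: $3,770,000 + $610,680 = $4,380,680
Costs: 30% of $4,380,680 = $1,314,204
Award plus costs: $4,380,680 + $1,314,204 = $5,694,884
Cap at $13,027,050: $5,694,884 is within the cap, no reduction.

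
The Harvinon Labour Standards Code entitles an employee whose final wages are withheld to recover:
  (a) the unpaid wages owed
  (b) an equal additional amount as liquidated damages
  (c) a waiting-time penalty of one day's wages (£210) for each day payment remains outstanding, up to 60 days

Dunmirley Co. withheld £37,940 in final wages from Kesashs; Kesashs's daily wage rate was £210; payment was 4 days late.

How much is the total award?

£76,720

Liquidated damages (equal amount): £37,940
Penalty days: min(4, 60) = 4
Waiting-time penalty: 4 × £210 = £840
Total award: £37,940 + £37,940 + £840 = £76,720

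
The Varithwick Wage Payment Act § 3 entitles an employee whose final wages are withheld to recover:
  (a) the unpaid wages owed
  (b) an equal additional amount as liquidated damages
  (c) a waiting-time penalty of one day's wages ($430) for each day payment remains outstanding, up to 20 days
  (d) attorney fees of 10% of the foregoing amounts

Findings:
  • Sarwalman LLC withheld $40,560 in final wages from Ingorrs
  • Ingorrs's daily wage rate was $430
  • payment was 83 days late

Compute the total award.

$98,692

Liquidated damages (equal amount): $40,560
Penalty days: min(83, 20) = 20
Waiting-time penalty: 20 × $430 = $8,600
Subtotal: $40,560 + $40,560 + $8,600 = $89,720
Attorney fees: 10% of $89,720 = $8,972
Total award: $89,720 + $8,972 = $98,692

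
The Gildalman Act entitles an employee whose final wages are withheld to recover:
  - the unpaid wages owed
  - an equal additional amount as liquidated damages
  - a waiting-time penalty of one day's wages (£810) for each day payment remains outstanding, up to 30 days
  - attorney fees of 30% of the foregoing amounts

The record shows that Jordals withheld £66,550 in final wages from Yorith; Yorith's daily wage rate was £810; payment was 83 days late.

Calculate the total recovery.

£204,620

Liquidated damages (equal amount): £66,550
Penalty days: min(83, 30) = 30
Waiting-time penalty: 30 × £810 = £24,300
Subtotal: £66,550 + £66,550 + £24,300 = £157,400
Attorney fees: 30% of £157,400 = £47,220
Total award: £157,400 + £47,220 = £204,620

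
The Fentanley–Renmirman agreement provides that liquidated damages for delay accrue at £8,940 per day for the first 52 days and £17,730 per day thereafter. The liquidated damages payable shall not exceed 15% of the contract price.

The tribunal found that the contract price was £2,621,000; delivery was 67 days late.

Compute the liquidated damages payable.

£393,150

First 52 days: 52 × £8,940 = £464,880
Remaining days: (67 − 52) × £17,730 = £265,950
Accrued per-day damages: £464,880 + £265,950 = £730,830
Cap: 15% of £2,621,000 = £393,150
Cap at £393,150: £730,830 exceeds the cap → £393,150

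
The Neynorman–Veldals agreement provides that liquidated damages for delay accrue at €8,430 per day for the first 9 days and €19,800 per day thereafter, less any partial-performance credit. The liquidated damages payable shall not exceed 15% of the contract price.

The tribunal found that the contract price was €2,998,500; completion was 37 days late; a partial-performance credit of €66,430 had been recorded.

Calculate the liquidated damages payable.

First 9 days: 9 × €8,430 = €75,870
Remaining days: (37 − 9) × €19,800 = €554,400
Accrued per-day damages: €75,870 + €554,400 = €630,270
Less partial-performance credit: €630,270 − €66,430 = €563,840
Cap: 15% of €2,998,500 = €449,775
Cap at €449,775: €563,840 exceeds the cap → €449,775

€449,775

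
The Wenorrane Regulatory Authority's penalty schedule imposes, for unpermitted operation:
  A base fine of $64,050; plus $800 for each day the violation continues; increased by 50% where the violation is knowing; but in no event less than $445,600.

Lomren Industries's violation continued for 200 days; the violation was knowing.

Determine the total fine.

$445,600

Per-day component: 200 × $800 = $160,000
Base plus per-day: $64,050 + $160,000 = $224,050
Enhancement: 50% of $224,050 = $112,025
Enhanced fine: $224,050 + $112,025 = $336,075
Minimum $445,600: $336,075 is below the minimum → $445,600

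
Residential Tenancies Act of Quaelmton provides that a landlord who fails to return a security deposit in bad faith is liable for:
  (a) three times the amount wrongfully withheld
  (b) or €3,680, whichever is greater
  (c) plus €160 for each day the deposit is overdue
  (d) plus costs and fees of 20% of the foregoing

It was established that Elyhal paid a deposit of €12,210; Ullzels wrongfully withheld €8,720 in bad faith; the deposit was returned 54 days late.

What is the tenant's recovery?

Trebled: 3 × €8,720 = €26,160
Minimum €3,680: €26,160 meets the minimum, no increase.
Late-return penalty: 54 × €160 = €8,640
Damages plus late penalty: €26,160 + €8,640 = €34,800
Costs and fees: 20% of €34,800 = €6,960
Total recovery: €34,800 + €6,960 = €41,760

€41,760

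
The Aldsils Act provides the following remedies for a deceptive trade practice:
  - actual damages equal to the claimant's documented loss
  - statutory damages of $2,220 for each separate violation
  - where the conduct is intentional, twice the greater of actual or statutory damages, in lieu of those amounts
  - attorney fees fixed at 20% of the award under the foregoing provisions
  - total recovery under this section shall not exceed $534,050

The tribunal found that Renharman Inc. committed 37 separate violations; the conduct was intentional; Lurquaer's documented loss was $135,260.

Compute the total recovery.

$324,624

Statutory damages: 37 × $2,220 = $82,140
Greater of actual damages ($135,260) or statutory damages ($82,140): $135,260
Doubled: 2 × $135,260 = $270,520
Attorney fees: 20% of $270,520 = $54,104
Total before cap: $270,520 + $54,104 = $324,624
Cap at $534,050: $324,624 is within the cap, no reduction.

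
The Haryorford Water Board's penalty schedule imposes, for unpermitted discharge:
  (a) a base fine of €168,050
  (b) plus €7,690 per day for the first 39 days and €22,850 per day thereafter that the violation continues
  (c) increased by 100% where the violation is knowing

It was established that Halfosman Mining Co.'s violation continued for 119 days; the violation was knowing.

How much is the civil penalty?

€4,591,920

First 39 days: 39 × €7,690 = €299,910
Remaining days: (119 − 39) × €22,850 = €1,828,000
Per-day component: €299,910 + €1,828,000 = €2,127,910
Base plus per-day: €168,050 + €2,127,910 = €2,295,960
Enhancement: 100% of €2,295,960 = €2,295,960
Enhanced fine: €2,295,960 + €2,295,960 = €4,591,920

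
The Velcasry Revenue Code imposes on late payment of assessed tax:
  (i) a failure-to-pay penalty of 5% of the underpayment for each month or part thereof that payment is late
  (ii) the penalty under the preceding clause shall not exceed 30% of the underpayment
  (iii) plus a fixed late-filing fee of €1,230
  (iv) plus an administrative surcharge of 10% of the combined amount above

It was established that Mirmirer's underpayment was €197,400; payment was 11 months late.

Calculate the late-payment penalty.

Accrued rate: 5% × 11 = 55%, capped at 30% → 30%
Failure-to-pay penalty: 30% of €197,400 = €59,220
Penalty before surcharge: €59,220 + €1,230 = €60,450
Administrative surcharge: 10% of €60,450 = €6,045
Total penalty: €60,450 + €6,045 = €66,495

Penalty: €66,495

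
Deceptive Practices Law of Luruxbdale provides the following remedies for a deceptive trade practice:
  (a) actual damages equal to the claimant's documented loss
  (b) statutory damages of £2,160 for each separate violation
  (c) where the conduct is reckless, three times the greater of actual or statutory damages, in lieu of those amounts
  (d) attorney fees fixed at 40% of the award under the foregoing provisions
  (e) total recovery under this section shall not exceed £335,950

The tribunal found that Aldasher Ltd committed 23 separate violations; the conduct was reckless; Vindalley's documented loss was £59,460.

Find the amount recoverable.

Total recovery: £249,732

Statutory damages: 23 × £2,160 = £49,680
Greater of actual damages (£59,460) or statutory damages (£49,680): £59,460
Trebled: 3 × £59,460 = £178,380
Attorney fees: 40% of £178,380 = £71,352
Total before cap: £178,380 + £71,352 = £249,732
Cap at £335,950: £249,732 is within the cap, no reduction.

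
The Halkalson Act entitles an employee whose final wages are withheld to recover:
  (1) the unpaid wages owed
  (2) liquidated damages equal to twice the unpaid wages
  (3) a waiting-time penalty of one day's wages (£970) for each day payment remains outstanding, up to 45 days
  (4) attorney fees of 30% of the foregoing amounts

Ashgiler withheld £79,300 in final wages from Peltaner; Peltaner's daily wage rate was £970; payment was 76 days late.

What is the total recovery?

Doubled: 2 × £79,300 = £158,600
Penalty days: min(76, 45) = 45
Waiting-time penalty: 45 × £970 = £43,650
Subtotal: £79,300 + £158,600 + £43,650 = £281,550
Attorney fees: 30% of £281,550 = £84,465
Total award: £281,550 + £84,465 = £366,015

£366,015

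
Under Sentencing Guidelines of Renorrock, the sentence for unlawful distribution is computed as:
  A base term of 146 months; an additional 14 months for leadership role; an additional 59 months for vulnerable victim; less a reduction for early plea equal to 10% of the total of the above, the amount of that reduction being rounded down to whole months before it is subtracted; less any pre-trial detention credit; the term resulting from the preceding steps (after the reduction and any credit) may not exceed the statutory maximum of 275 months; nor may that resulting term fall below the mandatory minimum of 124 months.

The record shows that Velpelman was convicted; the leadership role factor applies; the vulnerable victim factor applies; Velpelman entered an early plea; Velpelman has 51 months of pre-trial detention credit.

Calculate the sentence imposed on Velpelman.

Leadership role enhancement: +14 months
Vulnerable victim enhancement: +59 months
Adjusted term: 146 months + 14 months + 59 months = 219 months
Early plea reduction: 10% of 219 months = 21 months (rounded down)
After reduction: 219 − 21 = 198 months
Less pre-trial detention credit: 198 months − 51 months = 147 months
Cap at 275 months: 147 months is within the cap, no reduction.
Minimum 124 months: 147 months meets the minimum, no increase.

147 months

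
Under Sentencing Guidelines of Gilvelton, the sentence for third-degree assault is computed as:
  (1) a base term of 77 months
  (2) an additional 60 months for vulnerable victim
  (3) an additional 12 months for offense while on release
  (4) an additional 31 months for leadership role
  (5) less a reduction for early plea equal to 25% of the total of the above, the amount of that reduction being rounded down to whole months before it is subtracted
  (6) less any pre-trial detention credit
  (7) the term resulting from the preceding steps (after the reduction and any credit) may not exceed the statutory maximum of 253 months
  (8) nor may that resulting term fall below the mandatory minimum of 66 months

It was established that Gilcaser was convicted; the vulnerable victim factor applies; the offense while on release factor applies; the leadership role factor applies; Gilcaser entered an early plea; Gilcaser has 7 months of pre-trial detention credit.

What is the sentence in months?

Sentence: 128 months

Vulnerable victim enhancement: +60 months
Offense while on release enhancement: +12 months
Leadership role enhancement: +31 months
Adjusted term: 77 months + 60 months + 12 months + 31 months = 180 months
Early plea reduction: 25% of 180 months = 45 months (rounded down)
After reduction: 180 − 45 = 135 months
Less pre-trial detention credit: 135 months − 7 months = 128 months
Cap at 253 months: 128 months is within the cap, no reduction.
Minimum 66 months: 128 months meets the minimum, no increase.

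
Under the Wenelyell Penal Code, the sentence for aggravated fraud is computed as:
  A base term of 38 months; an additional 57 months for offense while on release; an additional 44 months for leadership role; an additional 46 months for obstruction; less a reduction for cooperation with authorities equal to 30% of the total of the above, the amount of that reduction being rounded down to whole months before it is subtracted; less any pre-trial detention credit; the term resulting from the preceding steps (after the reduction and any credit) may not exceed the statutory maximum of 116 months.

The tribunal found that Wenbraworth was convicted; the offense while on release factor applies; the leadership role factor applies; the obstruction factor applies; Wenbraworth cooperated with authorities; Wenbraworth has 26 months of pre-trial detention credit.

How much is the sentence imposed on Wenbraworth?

104 months

Offense while on release enhancement: +57 months
Leadership role enhancement: +44 months
Obstruction enhancement: +46 months
Adjusted term: 38 months + 57 months + 44 months + 46 months = 185 months
Cooperation with authorities reduction: 30% of 185 months = 55 months (rounded down)
After reduction: 185 − 55 = 130 months
Less pre-trial detention credit: 130 months − 26 months = 104 months
Cap at 116 months: 104 months is within the cap, no reduction.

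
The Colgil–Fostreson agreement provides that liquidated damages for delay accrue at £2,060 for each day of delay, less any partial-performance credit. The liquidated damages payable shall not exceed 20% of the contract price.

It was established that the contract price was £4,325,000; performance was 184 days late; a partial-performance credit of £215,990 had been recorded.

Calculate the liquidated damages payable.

Per-day damages: 184 × £2,060 = £379,040
Less partial-performance credit: £379,040 − £215,990 = £163,050
Cap: 20% of £4,325,000 = £865,000
Cap at £865,000: £163,050 is within the cap, no reduction.

Liquidated damages: £163,050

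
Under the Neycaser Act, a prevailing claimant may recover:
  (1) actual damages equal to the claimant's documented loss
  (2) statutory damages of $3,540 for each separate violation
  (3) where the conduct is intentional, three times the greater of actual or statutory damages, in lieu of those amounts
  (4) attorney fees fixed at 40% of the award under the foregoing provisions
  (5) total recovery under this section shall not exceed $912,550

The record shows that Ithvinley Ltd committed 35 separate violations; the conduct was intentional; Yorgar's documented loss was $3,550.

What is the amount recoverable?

Statutory damages: 35 × $3,540 = $123,900
Greater of actual damages ($3,550) or statutory damages ($123,900): $123,900
Trebled: 3 × $123,900 = $371,700
Attorney fees: 40% of $371,700 = $148,680
Total before cap: $371,700 + $148,680 = $520,380
Cap at $912,550: $520,380 is within the cap, no reduction.

$520,380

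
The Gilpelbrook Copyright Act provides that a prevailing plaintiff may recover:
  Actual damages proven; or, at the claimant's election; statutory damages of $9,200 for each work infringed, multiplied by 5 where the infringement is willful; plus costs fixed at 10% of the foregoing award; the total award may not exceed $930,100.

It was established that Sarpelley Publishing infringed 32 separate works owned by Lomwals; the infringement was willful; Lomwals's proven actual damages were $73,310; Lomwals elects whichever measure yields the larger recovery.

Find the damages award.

$930,100

Statutory damages: 32 × $9,200 = $294,400
Multiplied by 5: 5 × $294,400 = $1,472,000
Greater of actual damages ($73,310) or enhanced statutory damages ($1,472,000): $1,472,000
Costs: 10% of $1,472,000 = $147,200
Award plus costs: $1,472,000 + $147,200 = $1,619,200
Cap at $930,100: $1,619,200 exceeds the cap → $930,100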